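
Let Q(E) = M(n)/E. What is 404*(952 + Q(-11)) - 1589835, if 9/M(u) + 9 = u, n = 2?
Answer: -92798843/77 ≈ -1.2052e+6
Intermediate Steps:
M(u) = 9/(-9 + u)
Q(E) = -9/(7*E) (Q(E) = (9/(-9 + 2))/E = (9/(-7))/E = (9*(-⅐))/E = -9/(7*E))
404*(952 + Q(-11)) - 1589835 = 404*(952 - 9/7/(-11)) - 1589835 = 404*(952 - 9/7*(-1/11)) - 1589835 = 404*(952 + 9/77) - 1589835 = 404*(73313/77) - 1589835 = 29618452/77 - 1589835 = -92798843/77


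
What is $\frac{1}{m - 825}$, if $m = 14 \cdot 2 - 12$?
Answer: $- \frac{1}{809} \approx -0.0012361$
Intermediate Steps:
$m = 16$ ($m = 28 - 12 = 16$)
$\frac{1}{m - 825} = \frac{1}{16 - 825} = \frac{1}{-809} = - \frac{1}{809}$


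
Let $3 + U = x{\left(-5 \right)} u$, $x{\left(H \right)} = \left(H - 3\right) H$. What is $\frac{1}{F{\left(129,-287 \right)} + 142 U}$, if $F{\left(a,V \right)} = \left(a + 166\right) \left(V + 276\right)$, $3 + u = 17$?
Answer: $\frac{1}{75849} \approx 1.3184 \cdot 10^{-5}$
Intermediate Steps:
$u = 14$ ($u = -3 + 17 = 14$)
$x{\left(H \right)} = H \left(-3 + H\right)$ ($x{\left(H \right)} = \left(-3 + H\right) H = H \left(-3 + H\right)$)
$F{\left(a,V \right)} = \left(166 + a\right) \left(276 + V\right)$
$U = 557$ ($U = -3 + - 5 \left(-3 - 5\right) 14 = -3 + \left(-5\right) \left(-8\right) 14 = -3 + 40 \cdot 14 = -3 + 560 = 557$)
$\frac{1}{F{\left(129,-287 \right)} + 142 U} = \frac{1}{\left(45816 + 166 \left(-287\right) + 276 \cdot 129 - 37023\right) + 142 \cdot 557} = \frac{1}{\left(45816 - 47642 + 35604 - 37023\right) + 79094} = \frac{1}{-3245 + 79094} = \frac{1}{75849}$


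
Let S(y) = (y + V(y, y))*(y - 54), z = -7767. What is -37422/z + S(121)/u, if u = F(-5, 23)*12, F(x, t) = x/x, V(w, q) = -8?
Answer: 6583669/10356 ≈ 635.73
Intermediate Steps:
F(x, t) = 1
u = 12 (u = 1*12 = 12)
S(y) = (-54 + y)*(-8 + y) (S(y) = (y - 8)*(y - 54) = (-8 + y)*(-54 + y) = (-54 + y)*(-8 + y))
-37422/z + S(121)/u = -37422/(-7767) + (432 + 121² - 62*121)/12 = -37422*(-1/7767) + (432 + 14641 - 7502)*(1/12) = 4158/863 + 7571*(1/12) = 4158/863 + 7571/12 = 6583669/10356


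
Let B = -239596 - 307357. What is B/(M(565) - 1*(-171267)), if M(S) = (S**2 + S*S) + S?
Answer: -49723/73662 ≈ -0.67502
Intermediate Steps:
M(S) = S + 2*S**2 (M(S) = (S**2 + S**2) + S = 2*S**2 + S = S + 2*S**2)
B = -546953
B/(M(565) - 1*(-171267)) = -546953/(565*(1 + 2*565) - 1*(-171267)) = -546953/(565*(1 + 1130) + 171267) = -546953/(565*1131 + 171267) = -546953/(639015 + 171267) = -546953/810282 = -546953*1/810282 = -49723/73662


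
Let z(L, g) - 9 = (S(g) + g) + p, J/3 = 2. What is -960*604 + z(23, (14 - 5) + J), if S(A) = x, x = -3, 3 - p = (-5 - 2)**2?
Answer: -579865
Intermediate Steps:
p = -46 (p = 3 - (-5 - 2)**2 = 3 - 1*(-7)**2 = 3 - 1*49 = 3 - 49 = -46)
J = 6 (J = 3*2 = 6)
S(A) = -3
z(L, g) = -40 + g (z(L, g) = 9 + ((-3 + g) - 46) = 9 + (-49 + g) = -40 + g)
-960*604 + z(23, (14 - 5) + J) = -960*604 + (-40 + ((14 - 5) + 6)) = -579840 + (-40 + (9 + 6)) = -579840 + (-40 + 15) = -579840 - 25 = -579865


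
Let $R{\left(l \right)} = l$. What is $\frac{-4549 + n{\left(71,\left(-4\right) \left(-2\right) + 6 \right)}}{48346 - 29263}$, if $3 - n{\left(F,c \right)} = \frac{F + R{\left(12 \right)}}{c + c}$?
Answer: $- \frac{42457}{178108} \approx -0.23838$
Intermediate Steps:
$n{\left(F,c \right)} = 3 - \frac{12 + F}{2 c}$ ($n{\left(F,c \right)} = 3 - \frac{F + 12}{c + c} = 3 - \frac{12 + F}{2 c}$)
$\frac{-4549 + n{\left(71,\left(-4\right) \left(-2\right) + 6 \right)}}{48346 - 29263} = \frac{-4549 + \frac{-12 - 71 + 6 \left(\left(-4\right) \left(-2\right) + 6\right)}{2 \left(\left(-4\right) \left(-2\right) + 6\right)}}{48346 - 29263} = \frac{-4549 + \frac{-12 - 71 + 6 \left(8 + 6\right)}{2 \left(8 + 6\right)}}{19083} = \left(-4549 + \frac{-12 - 71 + 6 \cdot 14}{2 \cdot 14}\right) \frac{1}{19083} = \left(-4549 + \frac{1}{2} \cdot \frac{1}{14} \left(-12 - 71 + 84\right)\right) \frac{1}{19083} = \left(-4549 + \frac{1}{2} \cdot \frac{1}{14} \cdot 1\right) \frac{1}{19083} = \left(-4549 + \frac{1}{28}\right) \frac{1}{19083} = \left(- \frac{127371}{28}\right) \frac{1}{19083} = - \frac{42457}{178108}$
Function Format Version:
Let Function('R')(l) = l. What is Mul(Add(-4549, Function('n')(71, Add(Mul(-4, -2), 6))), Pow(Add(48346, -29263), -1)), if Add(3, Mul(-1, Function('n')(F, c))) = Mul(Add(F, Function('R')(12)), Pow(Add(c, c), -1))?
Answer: Rational(-42457, 178108) ≈ -0.23838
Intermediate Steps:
Function('n')(F, c) = Add(3, Mul(Rational(-1, 2), Pow(c, -1), Add(12, F))) (Function('n')(F, c) = Add(3, Mul(-1, Mul(Add(F, 12), Pow(Add(c, c), -1)))) = Add(3, Mul(-1, Mul(Add(12, F), Pow(Mul(2, c), -1)))) = Add(3, Mul(-1, Mul(Add(12, F), Mul(Rational(1, 2), Pow(c, -1))))) = Add(3, Mul(-1, Mul(Rational(1, 2), Pow(c, -1), Add(12, F)))) = Add(3, Mul(Rational(-1, 2), Pow(c, -1), Add(12, F))))
Mul(Add(-4549, Function('n')(71, Add(Mul(-4, -2), 6))), Pow(Add(48346, -29263), -1)) = Mul(Add(-4549, Mul(Rational(1, 2), Pow(Add(Mul(-4, -2), 6), -1), Add(-12, Mul(-1, 71), Mul(6, Add(Mul(-4, -2), 6))))), Pow(Add(48346, -29263), -1)) = Mul(Add(-4549, Mul(Rational(1, 2), Pow(Add(8, 6), -1), Add(-12, -71, Mul(6, Add(8, 6))))), Pow(19083, -1)) = Mul(Add(-4549, Mul(Rational(1, 2), Pow(14, -1), Add(-12, -71, Mul(6, 14)))), Rational(1, 19083)) = Mul(Add(-4549, Mul(Rational(1, 2), Rational(1, 14), Add(-12, -71, 84))), Rational(1, 19083)) = Mul(Add(-4549, Mul(Rational(1, 2), Rational(1, 14), 1)), Rational(1, 19083)) = Mul(Add(-4549, Rational(1, 28)), Rational(1, 19083)) = Mul(Rational(-127371, 28), Rational(1, 19083)) = Rational(-42457, 178108)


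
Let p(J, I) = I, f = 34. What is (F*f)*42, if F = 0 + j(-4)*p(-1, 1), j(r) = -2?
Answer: -2856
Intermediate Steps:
F = -2 (F = 0 - 2*1 = 0 - 2 = -2)
(F*f)*42 = -2*34*42 = -68*42 = -2856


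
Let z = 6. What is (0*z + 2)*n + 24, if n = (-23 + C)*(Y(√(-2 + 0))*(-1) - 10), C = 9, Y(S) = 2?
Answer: 360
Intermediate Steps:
n = 168 (n = (-23 + 9)*(2*(-1) - 10) = -14*(-2 - 10) = -14*(-12) = 168)
(0*z + 2)*n + 24 = (0*6 + 2)*168 + 24 = (0 + 2)*168 + 24 = 2*168 + 24 = 336 + 24 = 360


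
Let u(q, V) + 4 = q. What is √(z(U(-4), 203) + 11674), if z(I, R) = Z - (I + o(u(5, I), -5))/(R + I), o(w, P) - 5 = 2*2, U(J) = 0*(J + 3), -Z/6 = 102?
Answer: √455852131/203 ≈ 105.18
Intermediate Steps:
Z = -612 (Z = -6*102 = -612)
U(J) = 0 (U(J) = 0*(3 + J) = 0)
u(q, V) = -4 + q
o(w, P) = 9 (o(w, P) = 5 + 2*2 = 5 + 4 = 9)
z(I, R) = -612 - (9 + I)/(I + R) (z(I, R) = -612 - (I + 9)/(R + I) = -612 - (9 + I)/(I + R))
√(z(U(-4), 203) + 11674) = √((-9 - 613*0 - 612*203)/(0 + 203) + 11674) = √((-9 + 0 - 124236)/203 + 11674) = √((1/203)*(-124245) + 11674) = √(-124245/203 + 11674) = √(2245577/203) = √455852131/203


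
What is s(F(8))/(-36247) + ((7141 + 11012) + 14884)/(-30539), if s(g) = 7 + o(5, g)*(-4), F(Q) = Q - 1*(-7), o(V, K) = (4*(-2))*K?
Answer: -1212364632/1106947133 ≈ -1.0952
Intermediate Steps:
o(V, K) = -8*K
F(Q) = 7 + Q (F(Q) = Q + 7 = 7 + Q)
s(g) = 7 + 32*g (s(g) = 7 - 8*g*(-4) = 7 + 32*g)
s(F(8))/(-36247) + ((7141 + 11012) + 14884)/(-30539) = (7 + 32*(7 + 8))/(-36247) + ((7141 + 11012) + 14884)/(-30539) = (7 + 32*15)*(-1/36247) + (18153 + 14884)*(-1/30539) = (7 + 480)*(-1/36247) + 33037*(-1/30539) = 487*(-1/36247) - 33037/30539 = -487/36247 - 33037/30539 = -1212364632/1106947133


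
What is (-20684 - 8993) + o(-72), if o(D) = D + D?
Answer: -29821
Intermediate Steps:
o(D) = 2*D
(-20684 - 8993) + o(-72) = (-20684 - 8993) + 2*(-72) = -29677 - 144 = -29821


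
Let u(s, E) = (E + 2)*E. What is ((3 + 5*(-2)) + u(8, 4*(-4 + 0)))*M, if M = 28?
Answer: 6076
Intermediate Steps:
u(s, E) = E*(2 + E) (u(s, E) = (2 + E)*E = E*(2 + E))
((3 + 5*(-2)) + u(8, 4*(-4 + 0)))*M = ((3 + 5*(-2)) + (4*(-4 + 0))*(2 + 4*(-4 + 0)))*28 = ((3 - 10) + (4*(-4))*(2 + 4*(-4)))*28 = (-7 - 16*(2 - 16))*28 = (-7 - 16*(-14))*28 = (-7 + 224)*28 = 217*28 = 6076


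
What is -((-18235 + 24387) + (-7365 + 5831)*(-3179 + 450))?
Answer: -4192438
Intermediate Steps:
-((-18235 + 24387) + (-7365 + 5831)*(-3179 + 450)) = -(6152 - 1534*(-2729)) = -(6152 + 4186286) = -1*4192438 = -4192438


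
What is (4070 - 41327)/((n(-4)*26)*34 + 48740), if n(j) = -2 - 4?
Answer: -37257/43436 ≈ -0.85774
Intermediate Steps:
n(j) = -6
(4070 - 41327)/((n(-4)*26)*34 + 48740) = (4070 - 41327)/(-6*26*34 + 48740) = -37257/(-156*34 + 48740) = -37257/(-5304 + 48740) = -37257/43436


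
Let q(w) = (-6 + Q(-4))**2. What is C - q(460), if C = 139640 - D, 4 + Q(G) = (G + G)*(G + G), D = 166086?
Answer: -29362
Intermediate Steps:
Q(G) = -4 + 4*G**2 (Q(G) = -4 + (G + G)*(G + G) = -4 + (2*G)*(2*G) = -4 + 4*G**2)
C = -26446 (C = 139640 - 1*166086 = 139640 - 166086 = -26446)
q(w) = 2916 (q(w) = (-6 + (-4 + 4*(-4)**2))**2 = (-6 + (-4 + 4*16))**2 = (-6 + (-4 + 64))**2 = (-6 + 60)**2 = 54**2 = 2916)
C - q(460) = -26446 - 1*2916 = -26446 - 2916 = -29362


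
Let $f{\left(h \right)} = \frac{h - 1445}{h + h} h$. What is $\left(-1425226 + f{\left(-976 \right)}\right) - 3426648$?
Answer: $- \frac{9706169}{2} \approx -4.8531 \cdot 10^{6}$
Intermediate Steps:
$f{\left(h \right)} = - \frac{1445}{2} + \frac{h}{2}$ ($f{\left(h \right)} = \frac{-1445 + h}{2 h} h = - \frac{1445}{2} + \frac{h}{2}$)
$\left(-1425226 + f{\left(-976 \right)}\right) - 3426648 = \left(-1425226 + \left(- \frac{1445}{2} + \frac{1}{2} \left(-976\right)\right)\right) - 3426648 = \left(-1425226 - \frac{2421}{2}\right) - 3426648 = - \frac{2852873}{2} - 3426648 = - \frac{9706169}{2}$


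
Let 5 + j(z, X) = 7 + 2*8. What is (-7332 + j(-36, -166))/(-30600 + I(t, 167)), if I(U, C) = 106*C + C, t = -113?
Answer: 7314/12731 ≈ 0.57450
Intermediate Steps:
I(U, C) = 107*C
j(z, X) = 18 (j(z, X) = -5 + (7 + 2*8) = -5 + (7 + 16) = -5 + 23 = 18)
(-7332 + j(-36, -166))/(-30600 + I(t, 167)) = (-7332 + 18)/(-30600 + 107*167) = -7314/(-30600 + 17869) = -7314/(-12731) = -7314*(-1/12731) = 7314/12731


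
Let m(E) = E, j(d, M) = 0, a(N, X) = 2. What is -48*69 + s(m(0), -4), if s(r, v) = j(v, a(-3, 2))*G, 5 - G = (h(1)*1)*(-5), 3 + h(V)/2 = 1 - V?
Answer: -3312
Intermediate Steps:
h(V) = -4 - 2*V (h(V) = -6 + 2*(1 - V) = -6 + (2 - 2*V) = -4 - 2*V)
G = -25 (G = 5 - (-4 - 2*1)*1*(-5) = 5 - (-4 - 2)*1*(-5) = 5 - (-6*1)*(-5) = 5 - (-6)*(-5) = 5 - 1*30 = 5 - 30 = -25)
s(r, v) = 0 (s(r, v) = 0*(-25) = 0)
-48*69 + s(m(0), -4) = -48*69 + 0 = -3312 + 0 = -3312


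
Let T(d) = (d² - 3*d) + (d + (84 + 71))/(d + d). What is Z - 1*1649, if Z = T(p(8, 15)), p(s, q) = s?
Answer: -25581/16 ≈ -1598.8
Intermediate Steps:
T(d) = d² - 3*d + (155 + d)/(2*d) (T(d) = (d² - 3*d) + (d + 155)/((2*d)) = (d² - 3*d) + (155 + d)*(1/(2*d)) = (d² - 3*d) + (155 + d)/(2*d) = d² - 3*d + (155 + d)/(2*d))
Z = 803/16 (Z = ½ + 8² - 3*8 + (155/2)/8 = ½ + 64 - 24 + (155/2)*(⅛) = ½ + 64 - 24 + 155/16 = 803/16 ≈ 50.188)
Z - 1*1649 = 803/16 - 1*1649 = 803/16 - 1649 = -25581/16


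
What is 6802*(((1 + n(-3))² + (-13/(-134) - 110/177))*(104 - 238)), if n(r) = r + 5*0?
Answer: -560709266/177 ≈ -3.1678e+6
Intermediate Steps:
n(r) = r (n(r) = r + 0 = r)
6802*(((1 + n(-3))² + (-13/(-134) - 110/177))*(104 - 238)) = 6802*(((1 - 3)² + (-13/(-134) - 110/177))*(104 - 238)) = 6802*(((-2)² + (-13*(-1/134) - 110*1/177))*(-134)) = 6802*((4 + (13/134 - 110/177))*(-134)) = 6802*((4 - 12439/23718)*(-134)) = 6802*((82433/23718)*(-134)) = 6802*(-82433/177) = -560709266/177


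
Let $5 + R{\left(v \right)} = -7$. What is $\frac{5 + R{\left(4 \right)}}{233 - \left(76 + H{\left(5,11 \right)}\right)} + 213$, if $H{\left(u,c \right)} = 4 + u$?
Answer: $\frac{31517}{148} \approx 212.95$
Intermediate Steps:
$R{\left(v \right)} = -12$ ($R{\left(v \right)} = -5 - 7 = -12$)
$\frac{5 + R{\left(4 \right)}}{233 - \left(76 + H{\left(5,11 \right)}\right)} + 213 = \frac{5 - 12}{233 - 85} + 213 = - \frac{7}{233 - 85} + 213 = - \frac{7}{148} + 213 = \frac{31517}{148}$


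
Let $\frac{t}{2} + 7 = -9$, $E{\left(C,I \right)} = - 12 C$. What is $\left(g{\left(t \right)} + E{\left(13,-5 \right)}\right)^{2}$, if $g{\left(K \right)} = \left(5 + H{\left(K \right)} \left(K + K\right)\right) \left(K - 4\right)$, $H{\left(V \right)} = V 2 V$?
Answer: $22261939681536$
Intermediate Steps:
$H{\left(V \right)} = 2 V^{2}$ ($H{\left(V \right)} = 2 V V = 2 V^{2}$)
$t = -32$ ($t = -14 + 2 \left(-9\right) = -14 - 18 = -32$)
$g{\left(K \right)} = \left(-4 + K\right) \left(5 + 4 K^{3}\right)$ ($g{\left(K \right)} = \left(5 + 2 K^{2} \left(K + K\right)\right) \left(K - 4\right) = \left(5 + 2 K^{2} \cdot 2 K\right) \left(-4 + K\right) = \left(5 + 4 K^{3}\right) \left(-4 + K\right) = \left(-4 + K\right) \left(5 + 4 K^{3}\right)$)
$\left(g{\left(t \right)} + E{\left(13,-5 \right)}\right)^{2} = \left(\left(-20 - 16 \left(-32\right)^{3} + 4 \left(-32\right)^{4} + 5 \left(-32\right)\right) - 156\right)^{2} = \left(\left(-20 - -524288 + 4 \cdot 1048576 - 160\right) - 156\right)^{2} = \left(\left(-20 + 524288 + 4194304 - 160\right) - 156\right)^{2} = \left(4718412 - 156\right)^{2} = 4718256^{2} = 22261939681536$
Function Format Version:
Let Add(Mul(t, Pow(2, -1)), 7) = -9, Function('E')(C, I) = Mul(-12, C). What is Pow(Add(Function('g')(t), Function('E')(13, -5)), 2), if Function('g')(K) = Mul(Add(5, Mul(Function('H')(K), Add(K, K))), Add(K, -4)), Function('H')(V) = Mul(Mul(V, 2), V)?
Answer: 22261939681536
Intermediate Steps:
Function('H')(V) = Mul(2, Pow(V, 2)) (Function('H')(V) = Mul(Mul(2, V), V) = Mul(2, Pow(V, 2)))
t = -32 (t = Add(-14, Mul(2, -9)) = Add(-14, -18) = -32)
Function('g')(K) = Mul(Add(-4, K), Add(5, Mul(4, Pow(K, 3)))) (Function('g')(K) = Mul(Add(5, Mul(Mul(2, Pow(K, 2)), Add(K, K))), Add(K, -4)) = Mul(Add(5, Mul(Mul(2, Pow(K, 2)), Mul(2, K))), Add(-4, K)) = Mul(Add(5, Mul(4, Pow(K, 3))), Add(-4, K)) = Mul(Add(-4, K), Add(5, Mul(4, Pow(K, 3)))))
Pow(Add(Function('g')(t), Function('E')(13, -5)), 2) = Pow(Add(Add(-20, Mul(-16, Pow(-32, 3)), Mul(4, Pow(-32, 4)), Mul(5, -32)), Mul(-12, 13)), 2) = Pow(Add(Add(-20, Mul(-16, -32768), Mul(4, 1048576), -160), -156), 2) = Pow(Add(Add(-20, 524288, 4194304, -160), -156), 2) = Pow(Add(4718412, -156), 2) = Pow(4718256, 2) = 22261939681536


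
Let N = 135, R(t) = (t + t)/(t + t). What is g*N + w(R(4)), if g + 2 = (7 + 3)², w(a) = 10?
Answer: 13240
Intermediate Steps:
R(t) = 1 (R(t) = (2*t)/((2*t)) = (2*t)*(1/(2*t)) = 1)
g = 98 (g = -2 + (7 + 3)² = -2 + 10² = -2 + 100 = 98)
g*N + w(R(4)) = 98*135 + 10 = 13230 + 10 = 13240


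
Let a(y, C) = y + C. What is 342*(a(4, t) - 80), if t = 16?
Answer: -20520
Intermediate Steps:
a(y, C) = C + y
342*(a(4, t) - 80) = 342*((16 + 4) - 80) = 342*(20 - 80) = 342*(-60) = -20520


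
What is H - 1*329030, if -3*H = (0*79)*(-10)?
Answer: -329030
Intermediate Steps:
H = 0 (H = -0*79*(-10)/3 = -0*(-10) = -⅓*0 = 0)
H - 1*329030 = 0 - 1*329030 = 0 - 329030 = -329030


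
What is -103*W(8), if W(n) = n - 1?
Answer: -721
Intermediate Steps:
W(n) = -1 + n
-103*W(8) = -103*(-1 + 8) = -103*7 = -721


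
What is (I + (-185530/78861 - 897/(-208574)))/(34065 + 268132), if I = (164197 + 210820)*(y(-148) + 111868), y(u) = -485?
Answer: 98150897733249408493/710091899772594 ≈ 1.3822e+5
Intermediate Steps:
I = 41770518511 (I = (164197 + 210820)*(-485 + 111868) = 375017*111383 = 41770518511)
(I + (-185530/78861 - 897/(-208574)))/(34065 + 268132) = (41770518511 + (-185530/78861 - 897/(-208574)))/(34065 + 268132) = (41770518511 + (-185530*1/78861 - 897*(-1/208574)))/302197 = (41770518511 + (-185530/78861 + 897/208574))*(1/302197) = (41770518511 - 38625995903/16448354214)*(1/302197) = (687056284132745859451/16448354214)*(1/302197) = 98150897733249408493/710091899772594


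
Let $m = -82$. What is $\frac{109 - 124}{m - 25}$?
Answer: $\frac{15}{107} \approx 0.14019$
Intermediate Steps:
$\frac{109 - 124}{m - 25} = \frac{109 - 124}{-82 - 25} = - \frac{15}{-107} = \left(-15\right) \left(- \frac{1}{107}\right) = \frac{15}{107}$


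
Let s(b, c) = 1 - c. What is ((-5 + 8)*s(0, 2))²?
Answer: 9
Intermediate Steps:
((-5 + 8)*s(0, 2))² = ((-5 + 8)*(1 - 1*2))² = (3*(1 - 2))² = (3*(-1))² = (-3)² = 9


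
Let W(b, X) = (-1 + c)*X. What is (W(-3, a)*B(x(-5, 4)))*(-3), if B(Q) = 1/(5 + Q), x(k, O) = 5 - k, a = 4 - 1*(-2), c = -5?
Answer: 36/5 ≈ 7.2000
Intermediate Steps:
a = 6 (a = 4 + 2 = 6)
W(b, X) = -6*X (W(b, X) = (-1 - 5)*X = -6*X)
(W(-3, a)*B(x(-5, 4)))*(-3) = ((-6*6)/(5 + (5 - 1*(-5))))*(-3) = -36/(5 + (5 + 5))*(-3) = -36/(5 + 10)*(-3) = -36/15*(-3) = -36*1/15*(-3) = -12/5*(-3) = 36/5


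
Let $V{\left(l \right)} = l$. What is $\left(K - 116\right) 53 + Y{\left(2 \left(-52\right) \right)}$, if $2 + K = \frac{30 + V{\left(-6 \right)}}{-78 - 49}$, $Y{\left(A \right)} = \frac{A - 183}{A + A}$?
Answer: $- \frac{165433791}{26416} \approx -6262.6$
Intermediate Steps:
$Y{\left(A \right)} = \frac{-183 + A}{2 A}$
$K = - \frac{278}{127}$ ($K = -2 + \frac{30 - 6}{-78 - 49} = -2 + \frac{24}{-127} = -2 + 24 \left(- \frac{1}{127}\right) = -2 - \frac{24}{127} = - \frac{278}{127} \approx -2.189$)
$\left(K - 116\right) 53 + Y{\left(2 \left(-52\right) \right)} = \left(- \frac{278}{127} - 116\right) 53 + \frac{-183 + 2 \left(-52\right)}{2 \cdot 2 \left(-52\right)} = \left(- \frac{15010}{127}\right) 53 + \frac{-183 - 104}{2 \left(-104\right)} = - \frac{795530}{127} + \frac{1}{2} \left(- \frac{1}{104}\right) \left(-287\right) = - \frac{795530}{127} + \frac{287}{208} = - \frac{165433791}{26416}$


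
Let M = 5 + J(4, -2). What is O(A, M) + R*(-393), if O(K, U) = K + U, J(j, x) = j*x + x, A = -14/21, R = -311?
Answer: 366652/3 ≈ 1.2222e+5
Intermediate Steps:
A = -⅔ (A = -14*1/21 = -⅔ ≈ -0.66667)
J(j, x) = x + j*x
M = -5 (M = 5 - 2*(1 + 4) = 5 - 2*5 = 5 - 10 = -5)
O(A, M) + R*(-393) = (-⅔ - 5) - 311*(-393) = -17/3 + 122223 = 366652/3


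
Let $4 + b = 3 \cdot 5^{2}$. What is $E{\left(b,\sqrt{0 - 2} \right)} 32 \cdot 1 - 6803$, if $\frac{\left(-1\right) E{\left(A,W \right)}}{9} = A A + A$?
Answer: $-1479059$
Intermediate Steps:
$b = 71$ ($b = -4 + 3 \cdot 5^{2} = -4 + 3 \cdot 25 = -4 + 75 = 71$)
$E{\left(A,W \right)} = - 9 A - 9 A^{2}$ ($E{\left(A,W \right)} = - 9 \left(A A + A\right) = - 9 \left(A^{2} + A\right) = - 9 \left(A + A^{2}\right) = - 9 A - 9 A^{2}$)
$E{\left(b,\sqrt{0 - 2} \right)} 32 \cdot 1 - 6803 = \left(-9\right) 71 \left(1 + 71\right) 32 \cdot 1 - 6803 = \left(-9\right) 71 \cdot 72 \cdot 32 \cdot 1 - 6803 = \left(-46008\right) 32 \cdot 1 - 6803 = \left(-1472256\right) 1 - 6803 = -1472256 - 6803 = -1479059$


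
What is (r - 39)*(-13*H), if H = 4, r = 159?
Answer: -6240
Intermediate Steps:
(r - 39)*(-13*H) = (159 - 39)*(-13*4) = 120*(-52) = -6240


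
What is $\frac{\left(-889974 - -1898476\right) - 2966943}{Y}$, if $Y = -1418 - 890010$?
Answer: $\frac{1958441}{891428} \approx 2.197$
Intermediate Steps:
$Y = -891428$ ($Y = -1418 - 890010 = -891428$)
$\frac{\left(-889974 - -1898476\right) - 2966943}{Y} = \frac{\left(-889974 - -1898476\right) - 2966943}{-891428} = \left(\left(-889974 + 1898476\right) - 2966943\right) \left(- \frac{1}{891428}\right) = \left(1008502 - 2966943\right) \left(- \frac{1}{891428}\right) = \left(-1958441\right) \left(- \frac{1}{891428}\right) = \frac{1958441}{891428}$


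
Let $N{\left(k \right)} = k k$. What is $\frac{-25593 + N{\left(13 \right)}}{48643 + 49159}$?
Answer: $- \frac{12712}{48901} \approx -0.25995$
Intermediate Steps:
$N{\left(k \right)} = k^{2}$
$\frac{-25593 + N{\left(13 \right)}}{48643 + 49159} = \frac{-25593 + 13^{2}}{48643 + 49159} = \frac{-25593 + 169}{97802} = \left(-25424\right) \frac{1}{97802} = - \frac{12712}{48901}$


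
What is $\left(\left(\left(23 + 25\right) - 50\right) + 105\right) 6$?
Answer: $618$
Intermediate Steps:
$\left(\left(\left(23 + 25\right) - 50\right) + 105\right) 6 = \left(\left(48 - 50\right) + 105\right) 6 = \left(-2 + 105\right) 6 = 103 \cdot 6 = 618$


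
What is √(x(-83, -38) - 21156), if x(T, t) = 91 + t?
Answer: I*√21103 ≈ 145.27*I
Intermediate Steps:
√(x(-83, -38) - 21156) = √((91 - 38) - 21156) = √(53 - 21156) = √(-21103) = I*√21103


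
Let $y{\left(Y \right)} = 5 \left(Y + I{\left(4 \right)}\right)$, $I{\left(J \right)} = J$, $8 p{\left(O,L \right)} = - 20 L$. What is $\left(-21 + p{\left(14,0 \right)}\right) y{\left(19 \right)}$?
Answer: $-2415$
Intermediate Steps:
$p{\left(O,L \right)} = - \frac{5 L}{2}$ ($p{\left(O,L \right)} = \frac{\left(-20\right) L}{8} = - \frac{5 L}{2}$)
$y{\left(Y \right)} = 20 + 5 Y$ ($y{\left(Y \right)} = 5 \left(Y + 4\right) = 5 \left(4 + Y\right) = 20 + 5 Y$)
$\left(-21 + p{\left(14,0 \right)}\right) y{\left(19 \right)} = \left(-21 - 0\right) \left(20 + 5 \cdot 19\right) = \left(-21 + 0\right) \left(20 + 95\right) = \left(-21\right) 115 = -2415$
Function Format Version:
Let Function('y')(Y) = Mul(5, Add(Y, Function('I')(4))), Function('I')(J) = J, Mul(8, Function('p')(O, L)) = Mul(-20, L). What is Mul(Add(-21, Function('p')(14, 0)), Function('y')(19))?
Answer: -2415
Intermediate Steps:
Function('p')(O, L) = Mul(Rational(-5, 2), L) (Function('p')(O, L) = Mul(Rational(1, 8), Mul(-20, L)) = Mul(Rational(-5, 2), L))
Function('y')(Y) = Add(20, Mul(5, Y)) (Function('y')(Y) = Mul(5, Add(Y, 4)) = Mul(5, Add(4, Y)) = Add(20, Mul(5, Y)))
Mul(Add(-21, Function('p')(14, 0)), Function('y')(19)) = Mul(Add(-21, Mul(Rational(-5, 2), 0)), Add(20, Mul(5, 19))) = Mul(Add(-21, 0), Add(20, 95)) = Mul(-21, 115) = -2415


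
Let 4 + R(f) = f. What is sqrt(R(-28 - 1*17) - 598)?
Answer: I*sqrt(647) ≈ 25.436*I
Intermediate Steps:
R(f) = -4 + f
sqrt(R(-28 - 1*17) - 598) = sqrt((-4 + (-28 - 1*17)) - 598) = sqrt((-4 + (-28 - 17)) - 598) = sqrt((-4 - 45) - 598) = sqrt(-49 - 598) = sqrt(-647) = I*sqrt(647)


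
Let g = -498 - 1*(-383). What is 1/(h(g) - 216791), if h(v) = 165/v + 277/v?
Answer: -115/24931407 ≈ -4.6127e-6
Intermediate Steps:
g = -115 (g = -498 + 383 = -115)
h(v) = 442/v
1/(h(g) - 216791) = 1/(442/(-115) - 216791) = 1/(442*(-1/115) - 216791) = 1/(-442/115 - 216791) = 1/(-24931407/115) = -115/24931407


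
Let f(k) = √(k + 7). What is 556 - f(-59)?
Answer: 556 - 2*I*√13 ≈ 556.0 - 7.2111*I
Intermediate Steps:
f(k) = √(7 + k)
556 - f(-59) = 556 - √(7 - 59) = 556 - √(-52) = 556 - 2*I*√13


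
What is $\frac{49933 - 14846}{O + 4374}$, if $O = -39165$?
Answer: $- \frac{35087}{34791} \approx -1.0085$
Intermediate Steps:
$\frac{49933 - 14846}{O + 4374} = \frac{49933 - 14846}{-39165 + 4374} = \frac{35087}{-34791} = 35087 \left(- \frac{1}{34791}\right) = - \frac{35087}{34791}$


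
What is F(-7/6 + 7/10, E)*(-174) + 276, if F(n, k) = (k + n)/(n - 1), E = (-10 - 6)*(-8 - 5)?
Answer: 24897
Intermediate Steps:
E = 208 (E = -16*(-13) = 208)
F(n, k) = (k + n)/(-1 + n)
F(-7/6 + 7/10, E)*(-174) + 276 = ((208 + (-7/6 + 7/10))/(-1 + (-7/6 + 7/10)))*(-174) + 276 = ((208 - 7/15)/(-1 - 7/15))*(-174) + 276 = ((3113/15)/(-22/15))*(-174) + 276 = -15/22*3113/15*(-174) + 276 = -283/2*(-174) + 276 = 24621 + 276 = 24897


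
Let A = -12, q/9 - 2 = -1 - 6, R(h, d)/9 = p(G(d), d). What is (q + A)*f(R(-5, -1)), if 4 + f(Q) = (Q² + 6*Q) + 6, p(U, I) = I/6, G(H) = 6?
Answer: 1083/4 ≈ 270.75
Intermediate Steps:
p(U, I) = I/6 (p(U, I) = I*(⅙) = I/6)
R(h, d) = 3*d/2 (R(h, d) = 9*(d/6) = 3*d/2)
f(Q) = 2 + Q² + 6*Q (f(Q) = -4 + ((Q² + 6*Q) + 6) = -4 + (6 + Q² + 6*Q) = 2 + Q² + 6*Q)
q = -45 (q = 18 + 9*(-1 - 6) = 18 + 9*(-7) = 18 - 63 = -45)
(q + A)*f(R(-5, -1)) = (-45 - 12)*(2 + ((3/2)*(-1))² + 6*((3/2)*(-1))) = -57*(2 + (-3/2)² + 6*(-3/2)) = -57*(2 + 9/4 - 9) = -57*(-19/4) = 1083/4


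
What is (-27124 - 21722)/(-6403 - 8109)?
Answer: 24423/7256 ≈ 3.3659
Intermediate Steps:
(-27124 - 21722)/(-6403 - 8109) = -48846/(-14512) = -48846*(-1/14512) = 24423/7256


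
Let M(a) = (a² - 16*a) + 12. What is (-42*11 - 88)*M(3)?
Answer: 14850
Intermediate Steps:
M(a) = 12 + a² - 16*a
(-42*11 - 88)*M(3) = (-42*11 - 88)*(12 + 3² - 16*3) = (-462 - 88)*(12 + 9 - 48) = -550*(-27) = 14850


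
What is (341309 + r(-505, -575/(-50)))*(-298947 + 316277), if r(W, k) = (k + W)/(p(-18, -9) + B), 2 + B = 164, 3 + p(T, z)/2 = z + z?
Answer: 47318509603/8 ≈ 5.9148e+9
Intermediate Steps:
p(T, z) = -6 + 4*z (p(T, z) = -6 + 2*(z + z) = -6 + 2*(2*z) = -6 + 4*z)
B = 162 (B = -2 + 164 = 162)
r(W, k) = W/120 + k/120 (r(W, k) = (k + W)/((-6 + 4*(-9)) + 162) = (W + k)/((-6 - 36) + 162) = (W + k)/(-42 + 162) = (W + k)/120 = (W + k)*(1/120) = W/120 + k/120)
(341309 + r(-505, -575/(-50)))*(-298947 + 316277) = (341309 + ((1/120)*(-505) + (-575/(-50))/120))*(-298947 + 316277) = (341309 + (-101/24 + (-575*(-1/50))/120))*17330 = (341309 + (-101/24 + (1/120)*(23/2)))*17330 = (341309 + (-101/24 + 23/240))*17330 = (341309 - 329/80)*17330 = (27304391/80)*17330 = 47318509603/8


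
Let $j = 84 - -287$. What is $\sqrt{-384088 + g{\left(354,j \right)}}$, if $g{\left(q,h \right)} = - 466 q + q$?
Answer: $i \sqrt{548698} \approx 740.74 i$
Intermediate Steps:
$j = 371$ ($j = 84 + 287 = 371$)
$g{\left(q,h \right)} = - 465 q$
$\sqrt{-384088 + g{\left(354,j \right)}} = \sqrt{-384088 - 164610} = \sqrt{-548698} = i \sqrt{548698}$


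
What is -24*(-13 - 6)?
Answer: 456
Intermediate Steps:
-24*(-13 - 6) = -24*(-19) = 456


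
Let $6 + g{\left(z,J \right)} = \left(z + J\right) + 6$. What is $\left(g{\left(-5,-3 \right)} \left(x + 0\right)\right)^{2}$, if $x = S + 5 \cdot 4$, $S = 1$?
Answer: $28224$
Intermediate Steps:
$x = 21$ ($x = 1 + 5 \cdot 4 = 1 + 20 = 21$)
$g{\left(z,J \right)} = J + z$ ($g{\left(z,J \right)} = -6 + \left(\left(z + J\right) + 6\right) = -6 + \left(\left(J + z\right) + 6\right) = -6 + \left(6 + J + z\right) = J + z$)
$\left(g{\left(-5,-3 \right)} \left(x + 0\right)\right)^{2} = \left(\left(-3 - 5\right) \left(21 + 0\right)\right)^{2} = \left(\left(-8\right) 21\right)^{2} = \left(-168\right)^{2} = 28224$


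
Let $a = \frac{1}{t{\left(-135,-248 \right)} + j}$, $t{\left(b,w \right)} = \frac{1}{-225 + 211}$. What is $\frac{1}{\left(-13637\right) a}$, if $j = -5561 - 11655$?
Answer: $\frac{241025}{190918} \approx 1.2625$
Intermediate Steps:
$j = -17216$
$t{\left(b,w \right)} = - \frac{1}{14}$ ($t{\left(b,w \right)} = \frac{1}{-14} = - \frac{1}{14}$)
$a = - \frac{14}{241025}$ ($a = \frac{1}{- \frac{1}{14} - 17216} = \frac{1}{- \frac{241025}{14}} = - \frac{14}{241025} \approx -5.8085 \cdot 10^{-5}$)
$\frac{1}{\left(-13637\right) a} = \frac{1}{\left(-13637\right) \left(- \frac{14}{241025}\right)} = \left(- \frac{1}{13637}\right) \left(- \frac{241025}{14}\right) = \frac{241025}{190918}$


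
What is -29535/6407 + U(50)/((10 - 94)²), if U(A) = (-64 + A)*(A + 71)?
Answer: -15660887/3229128 ≈ -4.8499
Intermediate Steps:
U(A) = (-64 + A)*(71 + A)
-29535/6407 + U(50)/((10 - 94)²) = -29535/6407 + (-4544 + 50² + 7*50)/((10 - 94)²) = -29535*1/6407 + (-4544 + 2500 + 350)/((-84)²) = -29535/6407 - 1694/7056 = -29535/6407 - 1694*1/7056 = -29535/6407 - 121/504 = -15660887/3229128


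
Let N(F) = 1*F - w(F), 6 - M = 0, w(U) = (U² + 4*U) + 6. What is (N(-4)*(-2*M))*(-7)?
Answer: -840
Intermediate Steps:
w(U) = 6 + U² + 4*U
M = 6 (M = 6 - 1*0 = 6 + 0 = 6)
N(F) = -6 - F² - 3*F (N(F) = 1*F - (6 + F² + 4*F) = F + (-6 - F² - 4*F) = -6 - F² - 3*F)
(N(-4)*(-2*M))*(-7) = ((-6 - 1*(-4)² - 3*(-4))*(-2*6))*(-7) = ((-6 - 1*16 + 12)*(-12))*(-7) = ((-6 - 16 + 12)*(-12))*(-7) = -10*(-12)*(-7) = 120*(-7) = -840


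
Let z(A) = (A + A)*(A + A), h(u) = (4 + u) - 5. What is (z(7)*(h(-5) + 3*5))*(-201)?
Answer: -354564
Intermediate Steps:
h(u) = -1 + u
z(A) = 4*A² (z(A) = (2*A)*(2*A) = 4*A²)
(z(7)*(h(-5) + 3*5))*(-201) = ((4*7²)*((-1 - 5) + 3*5))*(-201) = ((4*49)*(-6 + 15))*(-201) = (196*9)*(-201) = 1764*(-201) = -354564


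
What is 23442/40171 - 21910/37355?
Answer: -894140/300117541 ≈ -0.0029793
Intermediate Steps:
23442/40171 - 21910/37355 = 23442*(1/40171) - 21910*1/37355 = 23442/40171 - 4382/7471 = -894140/300117541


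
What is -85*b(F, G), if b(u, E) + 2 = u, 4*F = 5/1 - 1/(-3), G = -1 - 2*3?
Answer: 170/3 ≈ 56.667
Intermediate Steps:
G = -7 (G = -1 - 6 = -7)
F = 4/3 (F = (5/1 - 1/(-3))/4 = (5*1 - 1*(-⅓))/4 = (5 + ⅓)/4 = (¼)*(16/3) = 4/3 ≈ 1.3333)
b(u, E) = -2 + u
-85*b(F, G) = -85*(-2 + 4/3) = -85*(-⅔) = 170/3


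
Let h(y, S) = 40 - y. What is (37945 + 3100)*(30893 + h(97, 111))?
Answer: 1265663620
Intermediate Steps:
(37945 + 3100)*(30893 + h(97, 111)) = (37945 + 3100)*(30893 + (40 - 1*97)) = 41045*(30893 + (40 - 97)) = 41045*(30893 - 57) = 41045*30836 = 1265663620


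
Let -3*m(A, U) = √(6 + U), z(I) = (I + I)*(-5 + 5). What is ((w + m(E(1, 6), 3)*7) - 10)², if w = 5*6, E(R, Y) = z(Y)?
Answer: 169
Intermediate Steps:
z(I) = 0 (z(I) = (2*I)*0 = 0)
E(R, Y) = 0
m(A, U) = -√(6 + U)/3
w = 30
((w + m(E(1, 6), 3)*7) - 10)² = ((30 - √(6 + 3)/3*7) - 10)² = ((30 - √9/3*7) - 10)² = ((30 - ⅓*3*7) - 10)² = ((30 - 1*7) - 10)² = ((30 - 7) - 10)² = (23 - 10)² = 13² = 169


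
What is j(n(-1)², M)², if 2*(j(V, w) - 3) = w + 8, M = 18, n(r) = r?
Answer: 256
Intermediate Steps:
j(V, w) = 7 + w/2 (j(V, w) = 3 + (w + 8)/2 = 3 + (8 + w)/2 = 3 + (4 + w/2) = 7 + w/2)
j(n(-1)², M)² = (7 + (½)*18)² = (7 + 9)² = 16² = 256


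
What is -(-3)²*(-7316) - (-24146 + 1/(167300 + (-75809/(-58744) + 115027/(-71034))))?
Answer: 31411532820864943262/349055815345609 ≈ 89990.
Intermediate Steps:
-(-3)²*(-7316) - (-24146 + 1/(167300 + (-75809/(-58744) + 115027/(-71034)))) = -9*(-7316) - (-24146 + 1/(167300 + (-75809*(-1/58744) + 115027*(-1/71034)))) = -1*(-65844) - (-24146 + 1/(167300 + (75809/58744 - 115027/71034))) = 65844 - (-24146 + 1/(167300 - 686064791/2086410648)) = 65844 - (-24146 + 1/(349055815345609/2086410648)) = 65844 - (-24146 + 2086410648/349055815345609) = 65844 - 1*(-8428301715248664266/349055815345609) = 65844 + 8428301715248664266/349055815345609 = 31411532820864943262/349055815345609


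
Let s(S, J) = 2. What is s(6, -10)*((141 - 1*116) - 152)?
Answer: -254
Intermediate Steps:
s(6, -10)*((141 - 1*116) - 152) = 2*((141 - 1*116) - 152) = 2*((141 - 116) - 152) = 2*(25 - 152) = 2*(-127) = -254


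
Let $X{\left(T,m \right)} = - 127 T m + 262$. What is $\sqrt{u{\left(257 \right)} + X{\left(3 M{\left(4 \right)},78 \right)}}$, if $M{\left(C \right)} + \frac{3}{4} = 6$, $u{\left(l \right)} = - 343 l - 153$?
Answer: $\frac{i \sqrt{976246}}{2} \approx 494.03 i$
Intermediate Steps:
$u{\left(l \right)} = -153 - 343 l$
$M{\left(C \right)} = \frac{21}{4}$ ($M{\left(C \right)} = - \frac{3}{4} + 6 = \frac{21}{4}$)
$X{\left(T,m \right)} = 262 - 127 T m$ ($X{\left(T,m \right)} = - 127 T m + 262 = 262 - 127 T m$)
$\sqrt{u{\left(257 \right)} + X{\left(3 M{\left(4 \right)},78 \right)}} = \sqrt{\left(-153 - 88151\right) + \left(262 - 127 \cdot 3 \cdot \frac{21}{4} \cdot 78\right)} = \sqrt{\left(-153 - 88151\right) + \left(262 - \frac{8001}{4} \cdot 78\right)} = \sqrt{-88304 + \left(262 - \frac{312039}{2}\right)} = \sqrt{-88304 - \frac{311515}{2}} = \sqrt{- \frac{488123}{2}} = \frac{i \sqrt{976246}}{2}$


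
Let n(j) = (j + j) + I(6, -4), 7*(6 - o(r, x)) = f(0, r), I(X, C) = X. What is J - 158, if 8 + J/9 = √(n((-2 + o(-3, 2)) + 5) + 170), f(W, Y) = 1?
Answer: -230 + 18*√2373/7 ≈ -104.74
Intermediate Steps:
o(r, x) = 41/7 (o(r, x) = 6 - ⅐*1 = 6 - ⅐ = 41/7)
n(j) = 6 + 2*j (n(j) = (j + j) + 6 = 2*j + 6 = 6 + 2*j)
J = -72 + 18*√2373/7 (J = -72 + 9*√((6 + 2*((-2 + 41/7) + 5)) + 170) = -72 + 9*√((6 + 2*(27/7 + 5)) + 170) = -72 + 9*√((6 + 2*(62/7)) + 170) = -72 + 9*√((6 + 124/7) + 170) = -72 + 9*√(166/7 + 170) = -72 + 9*√(1356/7) = -72 + 9*(2*√2373/7) = -72 + 18*√2373/7 ≈ 53.263)
J - 158 = (-72 + 18*√2373/7) - 158 = -230 + 18*√2373/7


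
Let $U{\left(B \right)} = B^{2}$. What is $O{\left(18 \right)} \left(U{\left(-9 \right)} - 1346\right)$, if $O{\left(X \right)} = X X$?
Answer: $-409860$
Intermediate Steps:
$O{\left(X \right)} = X^{2}$
$O{\left(18 \right)} \left(U{\left(-9 \right)} - 1346\right) = 18^{2} \left(\left(-9\right)^{2} - 1346\right) = 324 \left(81 - 1346\right) = 324 \left(-1265\right) = -409860$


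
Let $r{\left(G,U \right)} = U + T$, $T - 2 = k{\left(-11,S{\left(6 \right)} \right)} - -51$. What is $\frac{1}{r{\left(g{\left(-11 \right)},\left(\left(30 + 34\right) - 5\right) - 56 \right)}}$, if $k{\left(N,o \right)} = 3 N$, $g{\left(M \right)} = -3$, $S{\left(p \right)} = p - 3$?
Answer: $\frac{1}{23} \approx 0.043478$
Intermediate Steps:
$S{\left(p \right)} = -3 + p$
$T = 20$ ($T = 2 + \left(3 \left(-11\right) - -51\right) = 2 + \left(-33 + 51\right) = 2 + 18 = 20$)
$r{\left(G,U \right)} = 20 + U$ ($r{\left(G,U \right)} = U + 20 = 20 + U$)
$\frac{1}{r{\left(g{\left(-11 \right)},\left(\left(30 + 34\right) - 5\right) - 56 \right)}} = \frac{1}{20 + \left(\left(\left(30 + 34\right) - 5\right) - 56\right)} = \frac{1}{20 + \left(\left(64 - 5\right) - 56\right)} = \frac{1}{20 + \left(59 - 56\right)} = \frac{1}{20 + 3} = \frac{1}{23}$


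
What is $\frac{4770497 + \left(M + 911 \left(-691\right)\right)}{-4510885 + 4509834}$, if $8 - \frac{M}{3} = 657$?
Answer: $- \frac{4139049}{1051} \approx -3938.2$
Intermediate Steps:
$M = -1947$ ($M = 24 - 1971 = -1947$)
$\frac{4770497 + \left(M + 911 \left(-691\right)\right)}{-4510885 + 4509834} = \frac{4770497 + \left(-1947 + 911 \left(-691\right)\right)}{-4510885 + 4509834} = \frac{4770497 - 631448}{-1051} = \left(4770497 - 631448\right) \left(- \frac{1}{1051}\right) = 4139049 \left(- \frac{1}{1051}\right) = - \frac{4139049}{1051}$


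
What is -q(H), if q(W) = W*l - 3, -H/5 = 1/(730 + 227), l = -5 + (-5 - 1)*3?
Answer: 2756/957 ≈ 2.8798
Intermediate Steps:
l = -23 (l = -5 - 6*3 = -5 - 18 = -23)
H = -5/957 (H = -5/(730 + 227) = -5/957 ≈ -0.0052247)
q(W) = -3 - 23*W (q(W) = W*(-23) - 3 = -23*W - 3 = -3 - 23*W)
-q(H) = -(-3 - 23*(-5/957)) = -(-3 + 115/957) = -1*(-2756/957) = 2756/957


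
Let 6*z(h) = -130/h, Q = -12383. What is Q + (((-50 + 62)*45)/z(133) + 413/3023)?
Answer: -616901264/39299 ≈ -15698.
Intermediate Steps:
z(h) = -65/(3*h) (z(h) = (-130/h)/6 = -65/(3*h))
Q + (((-50 + 62)*45)/z(133) + 413/3023) = -12383 + (((-50 + 62)*45)/((-65/3/133)) + 413/3023) = -12383 + ((12*45)/((-65/3*1/133)) + 413*(1/3023)) = -12383 + (540/(-65/399) + 413/3023) = -12383 + (540*(-399/65) + 413/3023) = -12383 + (-43092/13 + 413/3023) = -12383 - 130261747/39299 = -616901264/39299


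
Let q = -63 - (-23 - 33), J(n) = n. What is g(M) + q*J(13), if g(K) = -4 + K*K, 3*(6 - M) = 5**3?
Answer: 10594/9 ≈ 1177.1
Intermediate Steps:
q = -7 (q = -63 - 1*(-56) = -63 + 56 = -7)
M = -107/3 (M = 6 - 1/3*5**3 = 6 - 1/3*125 = 6 - 125/3 = -107/3 ≈ -35.667)
g(K) = -4 + K**2
g(M) + q*J(13) = (-4 + (-107/3)**2) - 7*13 = (-4 + 11449/9) - 91 = 11413/9 - 91 = 10594/9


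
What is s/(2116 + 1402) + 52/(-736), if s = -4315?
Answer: -419847/323656 ≈ -1.2972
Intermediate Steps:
s/(2116 + 1402) + 52/(-736) = -4315/(2116 + 1402) + 52/(-736) = -4315/3518 + 52*(-1/736) = -4315*1/3518 - 13/184 = -4315/3518 - 13/184 = -419847/323656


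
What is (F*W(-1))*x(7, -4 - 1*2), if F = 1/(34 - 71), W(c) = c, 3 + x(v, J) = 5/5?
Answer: -2/37 ≈ -0.054054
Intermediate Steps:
x(v, J) = -2 (x(v, J) = -3 + 5/5 = -3 + 5*(⅕) = -3 + 1 = -2)
F = -1/37 (F = 1/(-37) = -1/37 ≈ -0.027027)
(F*W(-1))*x(7, -4 - 1*2) = -1/37*(-1)*(-2) = (1/37)*(-2) = -2/37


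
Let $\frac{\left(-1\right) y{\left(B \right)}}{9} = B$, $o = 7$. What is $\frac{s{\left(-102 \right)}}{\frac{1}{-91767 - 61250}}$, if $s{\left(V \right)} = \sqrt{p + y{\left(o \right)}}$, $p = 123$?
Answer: $- 306034 \sqrt{15} \approx -1.1853 \cdot 10^{6}$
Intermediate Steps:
$y{\left(B \right)} = - 9 B$
$s{\left(V \right)} = 2 \sqrt{15}$ ($s{\left(V \right)} = \sqrt{123 - 63} = \sqrt{60} = 2 \sqrt{15}$)
$\frac{s{\left(-102 \right)}}{\frac{1}{-91767 - 61250}} = \frac{2 \sqrt{15}}{\frac{1}{-91767 - 61250}} = \frac{2 \sqrt{15}}{\frac{1}{-153017}} = \frac{2 \sqrt{15}}{- \frac{1}{153017}} = 2 \sqrt{15} \left(-153017\right) = - 306034 \sqrt{15}$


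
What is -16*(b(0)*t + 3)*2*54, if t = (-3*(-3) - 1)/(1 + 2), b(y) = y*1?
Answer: -5184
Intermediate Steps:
b(y) = y
t = 8/3 (t = (9 - 1)/3 = 8*(⅓) = 8/3 ≈ 2.6667)
-16*(b(0)*t + 3)*2*54 = -16*(0*(8/3) + 3)*2*54 = -16*(0 + 3)*2*54 = -48*2*54 = -16*6*54 = -96*54 = -5184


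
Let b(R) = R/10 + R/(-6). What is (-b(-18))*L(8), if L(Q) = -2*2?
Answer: 24/5 ≈ 4.8000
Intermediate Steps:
b(R) = -R/15 (b(R) = R*(⅒) + R*(-⅙) = R/10 - R/6 = -R/15)
L(Q) = -4
(-b(-18))*L(8) = -(-1)*(-18)/15*(-4) = -1*6/5*(-4) = -6/5*(-4) = 24/5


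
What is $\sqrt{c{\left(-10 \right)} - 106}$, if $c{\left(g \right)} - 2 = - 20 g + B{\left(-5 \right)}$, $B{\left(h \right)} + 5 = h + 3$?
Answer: $\sqrt{89} \approx 9.434$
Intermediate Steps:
$B{\left(h \right)} = -2 + h$ ($B{\left(h \right)} = -5 + \left(h + 3\right) = -5 + \left(3 + h\right) = -2 + h$)
$c{\left(g \right)} = -5 - 20 g$ ($c{\left(g \right)} = 2 - \left(7 + 20 g\right) = -5 - 20 g$)
$\sqrt{c{\left(-10 \right)} - 106} = \sqrt{\left(-5 - -200\right) - 106} = \sqrt{\left(-5 + 200\right) - 106} = \sqrt{195 - 106} = \sqrt{89}$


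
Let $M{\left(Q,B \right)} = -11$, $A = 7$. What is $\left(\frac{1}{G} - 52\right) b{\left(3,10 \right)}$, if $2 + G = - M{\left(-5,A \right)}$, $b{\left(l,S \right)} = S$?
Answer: $- \frac{4670}{9} \approx -518.89$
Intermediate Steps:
$G = 9$ ($G = -2 - -11 = -2 + 11 = 9$)
$\left(\frac{1}{G} - 52\right) b{\left(3,10 \right)} = \left(\frac{1}{9} - 52\right) 10 = \left(- \frac{467}{9}\right) 10 = - \frac{4670}{9}$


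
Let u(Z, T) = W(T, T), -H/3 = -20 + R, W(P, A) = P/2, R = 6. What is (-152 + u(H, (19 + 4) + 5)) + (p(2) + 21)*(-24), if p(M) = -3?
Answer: -570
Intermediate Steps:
W(P, A) = P/2 (W(P, A) = P*(1/2) = P/2)
H = 42 (H = -3*(-20 + 6) = -3*(-14) = 42)
u(Z, T) = T/2
(-152 + u(H, (19 + 4) + 5)) + (p(2) + 21)*(-24) = (-152 + ((19 + 4) + 5)/2) + (-3 + 21)*(-24) = (-152 + (23 + 5)/2) + 18*(-24) = (-152 + (1/2)*28) - 432 = (-152 + 14) - 432 = -138 - 432 = -570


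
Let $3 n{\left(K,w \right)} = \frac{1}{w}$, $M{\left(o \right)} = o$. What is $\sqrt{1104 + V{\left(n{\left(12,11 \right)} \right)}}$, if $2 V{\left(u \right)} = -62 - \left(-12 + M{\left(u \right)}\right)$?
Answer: $\frac{\sqrt{4700058}}{66} \approx 32.848$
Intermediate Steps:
$n{\left(K,w \right)} = \frac{1}{3 w}$
$V{\left(u \right)} = -25 - \frac{u}{2}$ ($V{\left(u \right)} = \frac{-62 - \left(-12 + u\right)}{2} = \frac{-50 - u}{2} = -25 - \frac{u}{2}$)
$\sqrt{1104 + V{\left(n{\left(12,11 \right)} \right)}} = \sqrt{1104 - \left(25 + \frac{\frac{1}{3} \cdot \frac{1}{11}}{2}\right)} = \sqrt{1104 - \frac{1651}{66}} = \sqrt{\frac{71213}{66}} = \frac{\sqrt{4700058}}{66}$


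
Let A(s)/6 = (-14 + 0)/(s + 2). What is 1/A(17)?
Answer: -19/84 ≈ -0.22619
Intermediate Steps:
A(s) = -84/(2 + s) (A(s) = 6*((-14 + 0)/(s + 2)) = 6*(-14/(2 + s)) = -84/(2 + s))
1/A(17) = 1/(-84/(2 + 17)) = 1/(-84/19) = -19/84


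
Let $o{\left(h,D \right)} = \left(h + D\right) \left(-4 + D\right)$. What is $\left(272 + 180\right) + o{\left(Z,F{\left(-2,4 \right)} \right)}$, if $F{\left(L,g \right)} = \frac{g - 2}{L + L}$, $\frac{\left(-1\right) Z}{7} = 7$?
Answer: $\frac{2699}{4} \approx 674.75$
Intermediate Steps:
$Z = -49$ ($Z = \left(-7\right) 7 = -49$)
$F{\left(L,g \right)} = \frac{-2 + g}{2 L}$
$o{\left(h,D \right)} = \left(-4 + D\right) \left(D + h\right)$ ($o{\left(h,D \right)} = \left(D + h\right) \left(-4 + D\right) = \left(-4 + D\right) \left(D + h\right)$)
$\left(272 + 180\right) + o{\left(Z,F{\left(-2,4 \right)} \right)} = \left(272 + 180\right) + \left(\left(\frac{-2 + 4}{2 \left(-2\right)}\right)^{2} - 4 \frac{-2 + 4}{2 \left(-2\right)} - -196 + \frac{-2 + 4}{2 \left(-2\right)} \left(-49\right)\right) = 452 + \left(\left(\frac{1}{2} \left(- \frac{1}{2}\right) 2\right)^{2} - 4 \cdot \frac{1}{2} \left(- \frac{1}{2}\right) 2 + 196 + \frac{1}{2} \left(- \frac{1}{2}\right) 2 \left(-49\right)\right) = 452 + \left(\left(- \frac{1}{2}\right)^{2} - -2 + 196 - - \frac{49}{2}\right) = 452 + \left(\frac{1}{4} + 2 + 196 + \frac{49}{2}\right) = 452 + \frac{891}{4} = \frac{2699}{4}$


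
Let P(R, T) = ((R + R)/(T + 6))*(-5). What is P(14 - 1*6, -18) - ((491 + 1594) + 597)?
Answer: -8026/3 ≈ -2675.3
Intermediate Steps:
P(R, T) = -10*R/(6 + T) (P(R, T) = ((2*R)/(6 + T))*(-5) = (2*R/(6 + T))*(-5) = -10*R/(6 + T))
P(14 - 1*6, -18) - ((491 + 1594) + 597) = -10*(14 - 1*6)/(6 - 18) - ((491 + 1594) + 597) = -10*(14 - 6)/(-12) - (2085 + 597) = -10*8*(-1/12) - 1*2682 = 20/3 - 2682 = -8026/3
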